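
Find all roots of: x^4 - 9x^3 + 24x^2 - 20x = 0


The constant term is 0, so x = 0 is a root. Factor out x:
  x^3 - 9x^2 + 24x - 20 = 0
Let p(x) = x^3 - 9x^2 + 24x - 20. By the rational root theorem (leading coefficient 1), any rational root is an integer divisor of 20: try ±1, ±2, ... in turn.
Test x = 1: value = -4 ≠ 0.
Test x = -1: value = -54 ≠ 0.
Test x = 2: value = 0 ✓, so (x - 2) is a factor.
Synthetic division by (x - 2): bring down 1; 1(2) - 9 = -7; (-7)(2) + 24 = 10; 10(2) - 20 = 0 → quotient x^2 - 7x + 10, remainder 0.
Solve the quadratic x^2 - 7x + 10 = 0: discriminant = (-7)^2 - 4(1)(10) = 49 - 40 = 9.
sqrt(9) = 3, so x = (7 ± 3)/2: x = 5 or x = 2.
Collecting all roots found:

x = 0, x = 2 (multiplicity 2), x = 5


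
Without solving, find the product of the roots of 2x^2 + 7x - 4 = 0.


By Vieta's formulas for ax^2 + bx + c = 0:
  Sum of roots = -b/a
  Product of roots = c/a

Here a = 2, b = 7, c = -4
Sum = -(7)/2 = -7/2
Product = -4/2 = -2

Product = -2


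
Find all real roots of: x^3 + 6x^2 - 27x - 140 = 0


Let p(x) = x^3 + 6x^2 - 27x - 140. By the rational root theorem (leading coefficient 1), any rational root is an integer divisor of 140: try ±1, ±2, ... in turn.
Test x = 1: value = -160 ≠ 0.
Test x = -1: value = -108 ≠ 0.
Test x = 2: value = -162 ≠ 0.
Test x = -2: value = -70 ≠ 0.
Test x = 4: value = -88 ≠ 0.
Test x = -4: value = 0 ✓, so (x + 4) is a factor.
Synthetic division by (x + 4): bring down 1; 1(-4) + 6 = 2; 2(-4) - 27 = -35; (-35)(-4) - 140 = 0 → quotient x^2 + 2x - 35, remainder 0.
Solve the quadratic x^2 + 2x - 35 = 0: discriminant = 2^2 - 4(1)(-35) = 4 + 140 = 144.
sqrt(144) = 12, so x = (-2 ± 12)/2: x = 5 or x = -7.

x = -7, x = -4, x = 5


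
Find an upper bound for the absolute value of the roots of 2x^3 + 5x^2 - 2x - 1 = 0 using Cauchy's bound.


Cauchy's bound: all roots r satisfy |r| <= 1 + max(|a_i/a_n|) for i = 0,...,n-1
where a_n is the leading coefficient.

Coefficients: [2, 5, -2, -1]
Leading coefficient a_n = 2
Ratios |a_i/a_n|: 5/2, 1, 1/2
Maximum ratio: 5/2
Cauchy's bound: |r| <= 1 + 5/2 = 7/2

Upper bound = 7/2


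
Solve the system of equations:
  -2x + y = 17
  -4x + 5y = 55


Using Cramer's rule:
Determinant D = (-2)(5) - (-4)(1) = -10 + 4 = -6
Dx = (17)(5) - (55)(1) = 85 - 55 = 30
Dy = (-2)(55) - (-4)(17) = -110 + 68 = -42
x = Dx/D = 30/-6 = -5
y = Dy/D = -42/-6 = 7

x = -5, y = 7


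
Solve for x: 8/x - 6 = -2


Subtract -6 from both sides: 8/x = 4
Multiply both sides by x: 8 = 4 * x
Divide by 4: x = 2

x = 2


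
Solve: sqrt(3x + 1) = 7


Square both sides: 3x + 1 = 7^2 = 49
3x = 49 - 1 = 48
x = 16
Check: sqrt(3*16 + 1) = sqrt(49) = 7 ✓

x = 16


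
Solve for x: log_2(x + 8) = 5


Convert to exponential form: x + 8 = 2^5 = 32
x = 32 - 8 = 24
Check: log_2(24 + 8) = log_2(32) = log_2(32) = 5 ✓

x = 24


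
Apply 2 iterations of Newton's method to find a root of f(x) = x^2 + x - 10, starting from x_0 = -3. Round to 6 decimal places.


Newton's method: x_(n+1) = x_n - f(x_n)/f'(x_n)
f(x) = x^2 + x - 10
f'(x) = 2x + 1

Iteration 1:
  f(-3.000000) = -4.000000
  f'(-3.000000) = -5.000000
  x_1 = -3.000000 - (-4.000000)/(-5.000000) = -3.800000

Iteration 2:
  f(-3.800000) = 0.640000
  f'(-3.800000) = -6.600000
  x_2 = -3.800000 - (0.640000)/(-6.600000) = -3.703030

x_2 = -3.703030


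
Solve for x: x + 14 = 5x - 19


Starting with: x + 14 = 5x - 19
Move all x terms to left: (1 - 5)x = -19 - 14
Simplify: -4x = -33
Divide both sides by -4: x = 33/4

x = 33/4


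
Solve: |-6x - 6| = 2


An absolute value equation |expr| = 2 gives two cases:
Case 1: -6x - 6 = 2
  -6x = 8, so x = -4/3
Case 2: -6x - 6 = -2
  -6x = 4, so x = -2/3

x = -4/3, x = -2/3


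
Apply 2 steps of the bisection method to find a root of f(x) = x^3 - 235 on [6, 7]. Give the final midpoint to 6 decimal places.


f(x) = x^3 - 235
f(6) = -19 < 0
f(7) = 108 > 0

Step 1: midpoint = (6.000000 + 7.000000)/2 = 6.500000
  f(6.500000) = 39.625000
  f(mid) > 0, so root is in [6.000000, 6.500000]

Step 2: midpoint = (6.000000 + 6.500000)/2 = 6.250000
  f(6.250000) = 9.140625
  f(mid) > 0, so root is in [6.000000, 6.250000]

midpoint = 6.250000


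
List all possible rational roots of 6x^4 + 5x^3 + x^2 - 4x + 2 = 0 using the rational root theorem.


Rational root theorem: possible roots are ±p/q where:
  p divides the constant term (2): p ∈ {1, 2}
  q divides the leading coefficient (6): q ∈ {1, 2, 3, 6}

All possible rational roots: -2, -1, -2/3, -1/2, -1/3, -1/6, 1/6, 1/3, 1/2, 2/3, 1, 2

-2, -1, -2/3, -1/2, -1/3, -1/6, 1/6, 1/3, 1/2, 2/3, 1, 2


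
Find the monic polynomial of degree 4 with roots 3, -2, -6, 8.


A monic polynomial with roots 3, -2, -6, 8 is:
p(x) = (x - 3)(x + 2)(x + 6)(x - 8)
After multiplying by (x - 3): x - 3
After multiplying by (x + 2): x^2 - x - 6
After multiplying by (x + 6): x^3 + 5x^2 - 12x - 36
After multiplying by (x - 8): x^4 - 3x^3 - 52x^2 + 60x + 288

x^4 - 3x^3 - 52x^2 + 60x + 288


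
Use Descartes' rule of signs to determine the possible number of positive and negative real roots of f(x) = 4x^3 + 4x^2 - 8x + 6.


Descartes' rule of signs:

For positive roots, count sign changes in f(x) = 4x^3 + 4x^2 - 8x + 6:
Signs of coefficients: +, +, -, +
Number of sign changes: 2
Possible positive real roots: 2, 0

For negative roots, examine f(-x) = -4x^3 + 4x^2 + 8x + 6:
Signs of coefficients: -, +, +, +
Number of sign changes: 1
Possible negative real roots: 1

Positive roots: 2 or 0; Negative roots: 1


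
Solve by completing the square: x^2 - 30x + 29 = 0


Start: x^2 - 30x + 29 = 0
Move constant: x^2 - 30x = -29
Half of -30 is -15, squared is 225
Add 225 to both sides: x^2 - 30x + 225 = 196
(x - 15)^2 = 196
x - 15 = ±14
x = 15 + 14 = 29 or x = 15 - 14 = 1

x = 1, x = 29


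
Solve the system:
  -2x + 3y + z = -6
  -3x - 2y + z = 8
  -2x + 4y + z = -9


Using Cramer's rule. Expand each determinant along the first row.
D  = (-2)*[(-2)*1 - 1*4] - 3*[(-3)*1 - 1*(-2)] + 1*[(-3)*4 - (-2)*(-2)]
  = (-2)*(-6) - 3*(-1) + 1*(-16) = -1
Dx = (-6)*[(-2)*1 - 1*4] - 3*[8*1 - 1*(-9)] + 1*[8*4 - (-2)*(-9)]
  = (-6)*(-6) - 3*(17) + 1*(14) = -1
Dy = (-2)*[8*1 - 1*(-9)] - (-6)*[(-3)*1 - 1*(-2)] + 1*[(-3)*(-9) - 8*(-2)]
  = (-2)*(17) - (-6)*(-1) + 1*(43) = 3
Dz = (-2)*[(-2)*(-9) - 8*4] - 3*[(-3)*(-9) - 8*(-2)] + (-6)*[(-3)*4 - (-2)*(-2)]
  = (-2)*(-14) - 3*(43) + (-6)*(-16) = -5
x = Dx/D = -1/-1 = 1, y = Dy/D = 3/-1 = -3, z = Dz/D = -5/-1 = 5
Check eq1: (-2)(1) + (3)(-3) + (1)(5) = -6 = -6 ✓
Check eq2: (-3)(1) + (-2)(-3) + (1)(5) = 8 = 8 ✓
Check eq3: (-2)(1) + (4)(-3) + (1)(5) = -9 = -9 ✓

x = 1, y = -3, z = 5


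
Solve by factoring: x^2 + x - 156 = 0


We need two numbers that multiply to -156 and add to 1.
Those numbers are -12 and 13 (since (-12) * 13 = -156 and (-12) + 13 = 1).
So x^2 + x - 156 = (x - 12)(x + 13) = 0
Setting each factor to zero: x = 12 or x = -13

x = -13, x = 12


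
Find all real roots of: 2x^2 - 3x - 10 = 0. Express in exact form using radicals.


Using the quadratic formula: x = (-b ± sqrt(b^2 - 4ac)) / (2a)
Here a = 2, b = -3, c = -10
Discriminant = b^2 - 4ac = (-3)^2 - 4(2)(-10) = 9 + 80 = 89
Since discriminant = 89 > 0, there are two real roots.
x = (3 ± sqrt(89)) / 4
Numerically: x ≈ 3.1085 or x ≈ -1.6085

x = (3 + sqrt(89)) / 4 or x = (3 - sqrt(89)) / 4


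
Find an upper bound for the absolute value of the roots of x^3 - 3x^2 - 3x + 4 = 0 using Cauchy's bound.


Cauchy's bound: all roots r satisfy |r| <= 1 + max(|a_i/a_n|) for i = 0,...,n-1
where a_n is the leading coefficient.

Coefficients: [1, -3, -3, 4]
Leading coefficient a_n = 1
Ratios |a_i/a_n|: 3, 3, 4
Maximum ratio: 4
Cauchy's bound: |r| <= 1 + 4 = 5

Upper bound = 5


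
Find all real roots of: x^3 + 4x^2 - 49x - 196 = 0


Let p(x) = x^3 + 4x^2 - 49x - 196. By the rational root theorem (leading coefficient 1), any rational root is an integer divisor of 196: try ±1, ±2, ... in turn.
Test x = 1: value = -240 ≠ 0.
Test x = -1: value = -144 ≠ 0.
Test x = 2: value = -270 ≠ 0.
Test x = -2: value = -90 ≠ 0.
Test x = 4: value = -264 ≠ 0.
Test x = -4: value = 0 ✓, so (x + 4) is a factor.
Synthetic division by (x + 4): bring down 1; 1(-4) + 4 = 0; 0(-4) - 49 = -49; (-49)(-4) - 196 = 0 → quotient x^2 - 49, remainder 0.
Solve the quadratic x^2 - 49 = 0: discriminant = 0^2 - 4(1)(-49) = 0 + 196 = 196.
sqrt(196) = 14, so x = (0 ± 14)/2: x = 7 or x = -7.

x = -7, x = -4, x = 7


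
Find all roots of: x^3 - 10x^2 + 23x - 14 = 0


Let p(x) = x^3 - 10x^2 + 23x - 14. By the rational root theorem (leading coefficient 1), any rational root is an integer divisor of 14: try ±1, ±2, ... in turn.
Test x = 1: value = 0 ✓, so (x - 1) is a factor.
Synthetic division by (x - 1): bring down 1; 1(1) - 10 = -9; (-9)(1) + 23 = 14; 14(1) - 14 = 0 → quotient x^2 - 9x + 14, remainder 0.
Solve the quadratic x^2 - 9x + 14 = 0: discriminant = (-9)^2 - 4(1)(14) = 81 - 56 = 25.
sqrt(25) = 5, so x = (9 ± 5)/2: x = 7 or x = 2.
Collecting all roots found:

x = 1, x = 2, x = 7


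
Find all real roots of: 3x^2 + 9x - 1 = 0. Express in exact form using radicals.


Using the quadratic formula: x = (-b ± sqrt(b^2 - 4ac)) / (2a)
Here a = 3, b = 9, c = -1
Discriminant = b^2 - 4ac = 9^2 - 4(3)(-1) = 81 + 12 = 93
Since discriminant = 93 > 0, there are two real roots.
x = (-9 ± sqrt(93)) / 6
Numerically: x ≈ 0.1073 or x ≈ -3.1073

x = (-9 + sqrt(93)) / 6 or x = (-9 - sqrt(93)) / 6


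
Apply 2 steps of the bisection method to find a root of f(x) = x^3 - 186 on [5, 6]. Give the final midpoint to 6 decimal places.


f(x) = x^3 - 186
f(5) = -61 < 0
f(6) = 30 > 0

Step 1: midpoint = (5.000000 + 6.000000)/2 = 5.500000
  f(5.500000) = -19.625000
  f(mid) < 0, so root is in [5.500000, 6.000000]

Step 2: midpoint = (5.500000 + 6.000000)/2 = 5.750000
  f(5.750000) = 4.109375
  f(mid) > 0, so root is in [5.500000, 5.750000]

midpoint = 5.750000


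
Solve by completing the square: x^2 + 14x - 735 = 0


Start: x^2 + 14x - 735 = 0
Move constant: x^2 + 14x = 735
Half of 14 is 7, squared is 49
Add 49 to both sides: x^2 + 14x + 49 = 784
(x + 7)^2 = 784
x + 7 = ±28
x = -7 + 28 = 21 or x = -7 - 28 = -35

x = -35, x = 21


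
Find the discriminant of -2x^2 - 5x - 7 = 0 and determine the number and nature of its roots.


For ax^2 + bx + c = 0, discriminant D = b^2 - 4ac
Here a = -2, b = -5, c = -7
D = (-5)^2 - 4(-2)(-7) = 25 - 56 = -31

D = -31 < 0
The equation has no real roots (2 complex conjugate roots).

Discriminant = -31, no real roots (2 complex conjugate roots)


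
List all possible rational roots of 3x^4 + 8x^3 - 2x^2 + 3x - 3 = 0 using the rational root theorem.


Rational root theorem: possible roots are ±p/q where:
  p divides the constant term (-3): p ∈ {1, 3}
  q divides the leading coefficient (3): q ∈ {1, 3}

All possible rational roots: -3, -1, -1/3, 1/3, 1, 3

-3, -1, -1/3, 1/3, 1, 3


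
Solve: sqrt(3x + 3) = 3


Square both sides: 3x + 3 = 3^2 = 9
3x = 9 - 3 = 6
x = 2
Check: sqrt(3*2 + 3) = sqrt(9) = 3 ✓

x = 2


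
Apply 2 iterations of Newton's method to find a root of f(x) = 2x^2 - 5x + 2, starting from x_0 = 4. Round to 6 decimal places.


Newton's method: x_(n+1) = x_n - f(x_n)/f'(x_n)
f(x) = 2x^2 - 5x + 2
f'(x) = 4x - 5

Iteration 1:
  f(4.000000) = 14.000000
  f'(4.000000) = 11.000000
  x_1 = 4.000000 - (14.000000)/(11.000000) = 2.727273

Iteration 2:
  f(2.727273) = 3.239669
  f'(2.727273) = 5.909091
  x_2 = 2.727273 - (3.239669)/(5.909091) = 2.179021

x_2 = 2.179021


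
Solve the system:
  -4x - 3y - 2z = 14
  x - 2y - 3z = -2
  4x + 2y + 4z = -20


Using Cramer's rule. Expand each determinant along the first row.
D  = (-4)*[(-2)*4 - (-3)*2] - (-3)*[1*4 - (-3)*4] + (-2)*[1*2 - (-2)*4]
  = (-4)*(-2) - (-3)*(16) + (-2)*(10) = 36
Dx = 14*[(-2)*4 - (-3)*2] - (-3)*[(-2)*4 - (-3)*(-20)] + (-2)*[(-2)*2 - (-2)*(-20)]
  = 14*(-2) - (-3)*(-68) + (-2)*(-44) = -144
Dy = (-4)*[(-2)*4 - (-3)*(-20)] - 14*[1*4 - (-3)*4] + (-2)*[1*(-20) - (-2)*4]
  = (-4)*(-68) - 14*(16) + (-2)*(-12) = 72
Dz = (-4)*[(-2)*(-20) - (-2)*2] - (-3)*[1*(-20) - (-2)*4] + 14*[1*2 - (-2)*4]
  = (-4)*(44) - (-3)*(-12) + 14*(10) = -72
x = Dx/D = -144/36 = -4, y = Dy/D = 72/36 = 2, z = Dz/D = -72/36 = -2
Check eq1: (-4)(-4) + (-3)(2) + (-2)(-2) = 14 = 14 ✓
Check eq2: (1)(-4) + (-2)(2) + (-3)(-2) = -2 = -2 ✓
Check eq3: (4)(-4) + (2)(2) + (4)(-2) = -20 = -20 ✓

x = -4, y = 2, z = -2


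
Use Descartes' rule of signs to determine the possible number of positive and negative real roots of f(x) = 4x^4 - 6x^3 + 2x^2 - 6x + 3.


Descartes' rule of signs:

For positive roots, count sign changes in f(x) = 4x^4 - 6x^3 + 2x^2 - 6x + 3:
Signs of coefficients: +, -, +, -, +
Number of sign changes: 4
Possible positive real roots: 4, 2, 0

For negative roots, examine f(-x) = 4x^4 + 6x^3 + 2x^2 + 6x + 3:
Signs of coefficients: +, +, +, +, +
Number of sign changes: 0
Possible negative real roots: 0

Positive roots: 4 or 2 or 0; Negative roots: 0


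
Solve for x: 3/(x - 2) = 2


Multiply both sides by (x - 2): 3 = 2(x - 2)
Distribute: 3 = 2x - 4
2x = 3 + 4 = 7
x = 7/2

x = 7/2


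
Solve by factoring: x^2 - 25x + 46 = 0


We need two numbers that multiply to 46 and add to -25.
Those numbers are -2 and -23 (since (-2) * (-23) = 46 and (-2) + (-23) = -25).
So x^2 - 25x + 46 = (x - 2)(x - 23) = 0
Setting each factor to zero: x = 2 or x = 23

x = 2, x = 23


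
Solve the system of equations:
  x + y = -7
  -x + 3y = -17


Using Cramer's rule:
Determinant D = (1)(3) - (-1)(1) = 3 + 1 = 4
Dx = (-7)(3) - (-17)(1) = -21 + 17 = -4
Dy = (1)(-17) - (-1)(-7) = -17 - 7 = -24
x = Dx/D = -4/4 = -1
y = Dy/D = -24/4 = -6

x = -1, y = -6


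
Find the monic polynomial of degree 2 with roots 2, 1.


A monic polynomial with roots 2, 1 is:
p(x) = (x - 2)(x - 1)
After multiplying by (x - 2): x - 2
After multiplying by (x - 1): x^2 - 3x + 2

x^2 - 3x + 2


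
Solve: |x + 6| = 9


An absolute value equation |expr| = 9 gives two cases:
Case 1: x + 6 = 9
  x = 3, so x = 3
Case 2: x + 6 = -9
  x = -15, so x = -15

x = -15, x = 3


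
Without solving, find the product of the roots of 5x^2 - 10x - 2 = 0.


By Vieta's formulas for ax^2 + bx + c = 0:
  Sum of roots = -b/a
  Product of roots = c/a

Here a = 5, b = -10, c = -2
Sum = -(-10)/5 = 2
Product = -2/5 = -2/5

Product = -2/5


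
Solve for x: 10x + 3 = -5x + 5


Starting with: 10x + 3 = -5x + 5
Move all x terms to left: (10 + 5)x = 5 - 3
Simplify: 15x = 2
Divide both sides by 15: x = 2/15

x = 2/15


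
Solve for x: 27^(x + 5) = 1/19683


Express both sides with the same base.
1/19683 = 27^(-3)
Since the bases match, equate exponents: x + 5 = -3
So x = -3 - (5) = -8

x = -8


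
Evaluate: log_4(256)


We need the exponent such that 4^? = 256
4^4 = 256
Therefore log_4(256) = 4

4


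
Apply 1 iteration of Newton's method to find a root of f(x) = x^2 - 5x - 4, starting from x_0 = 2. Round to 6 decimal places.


Newton's method: x_(n+1) = x_n - f(x_n)/f'(x_n)
f(x) = x^2 - 5x - 4
f'(x) = 2x - 5

Iteration 1:
  f(2.000000) = -10.000000
  f'(2.000000) = -1.000000
  x_1 = 2.000000 - (-10.000000)/(-1.000000) = -8.000000

x_1 = -8.000000


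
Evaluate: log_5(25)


We need the exponent such that 5^? = 25
5^2 = 25
Therefore log_5(25) = 2

2


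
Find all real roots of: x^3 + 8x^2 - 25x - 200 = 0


Let p(x) = x^3 + 8x^2 - 25x - 200. By the rational root theorem (leading coefficient 1), any rational root is an integer divisor of 200: try ±1, ±2, ... in turn.
Test x = 1: value = -216 ≠ 0.
Test x = -1: value = -168 ≠ 0.
Test x = 2: value = -210 ≠ 0.
Test x = -2: value = -126 ≠ 0.
Test x = 4: value = -108 ≠ 0.
Test x = -4: value = -36 ≠ 0.
Test x = 5: value = 0 ✓, so (x - 5) is a factor.
Synthetic division by (x - 5): bring down 1; 1(5) + 8 = 13; 13(5) - 25 = 40; 40(5) - 200 = 0 → quotient x^2 + 13x + 40, remainder 0.
Solve the quadratic x^2 + 13x + 40 = 0: discriminant = 13^2 - 4(1)(40) = 169 - 160 = 9.
sqrt(9) = 3, so x = (-13 ± 3)/2: x = -5 or x = -8.

x = -8, x = -5, x = 5


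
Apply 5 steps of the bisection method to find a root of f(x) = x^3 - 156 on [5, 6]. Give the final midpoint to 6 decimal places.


f(x) = x^3 - 156
f(5) = -31 < 0
f(6) = 60 > 0

Step 1: midpoint = (5.000000 + 6.000000)/2 = 5.500000
  f(5.500000) = 10.375000
  f(mid) > 0, so root is in [5.000000, 5.500000]

Step 2: midpoint = (5.000000 + 5.500000)/2 = 5.250000
  f(5.250000) = -11.296875
  f(mid) < 0, so root is in [5.250000, 5.500000]

Step 3: midpoint = (5.250000 + 5.500000)/2 = 5.375000
  f(5.375000) = -0.712891
  f(mid) < 0, so root is in [5.375000, 5.500000]

Step 4: midpoint = (5.375000 + 5.500000)/2 = 5.437500
  f(5.437500) = 4.767334
  f(mid) > 0, so root is in [5.375000, 5.437500]

Step 5: midpoint = (5.375000 + 5.437500)/2 = 5.406250
  f(5.406250) = 2.011383
  f(mid) > 0, so root is in [5.375000, 5.406250]

midpoint = 5.406250


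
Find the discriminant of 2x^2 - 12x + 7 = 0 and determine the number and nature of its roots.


For ax^2 + bx + c = 0, discriminant D = b^2 - 4ac
Here a = 2, b = -12, c = 7
D = (-12)^2 - 4(2)(7) = 144 - 56 = 88

D = 88 > 0 but not a perfect square
The equation has 2 distinct real irrational roots.

Discriminant = 88, 2 distinct real irrational roots


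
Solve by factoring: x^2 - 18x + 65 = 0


We need two numbers that multiply to 65 and add to -18.
Those numbers are -5 and -13 (since (-5) * (-13) = 65 and (-5) + (-13) = -18).
So x^2 - 18x + 65 = (x - 5)(x - 13) = 0
Setting each factor to zero: x = 5 or x = 13

x = 5, x = 13


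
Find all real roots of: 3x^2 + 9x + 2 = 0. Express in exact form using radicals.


Using the quadratic formula: x = (-b ± sqrt(b^2 - 4ac)) / (2a)
Here a = 3, b = 9, c = 2
Discriminant = b^2 - 4ac = 9^2 - 4(3)(2) = 81 - 24 = 57
Since discriminant = 57 > 0, there are two real roots.
x = (-9 ± sqrt(57)) / 6
Numerically: x ≈ -0.2417 or x ≈ -2.7583

x = (-9 + sqrt(57)) / 6 or x = (-9 - sqrt(57)) / 6


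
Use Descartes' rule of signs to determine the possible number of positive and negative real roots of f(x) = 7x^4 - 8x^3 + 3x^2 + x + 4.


Descartes' rule of signs:

For positive roots, count sign changes in f(x) = 7x^4 - 8x^3 + 3x^2 + x + 4:
Signs of coefficients: +, -, +, +, +
Number of sign changes: 2
Possible positive real roots: 2, 0

For negative roots, examine f(-x) = 7x^4 + 8x^3 + 3x^2 - x + 4:
Signs of coefficients: +, +, +, -, +
Number of sign changes: 2
Possible negative real roots: 2, 0

Positive roots: 2 or 0; Negative roots: 2 or 0


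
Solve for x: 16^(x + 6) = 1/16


Express both sides with the same base.
1/16 = 16^(-1)
Since the bases match, equate exponents: x + 6 = -1
So x = -1 - (6) = -7

x = -7


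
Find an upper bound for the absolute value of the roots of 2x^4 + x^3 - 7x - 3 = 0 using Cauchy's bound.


Cauchy's bound: all roots r satisfy |r| <= 1 + max(|a_i/a_n|) for i = 0,...,n-1
where a_n is the leading coefficient.

Coefficients: [2, 1, 0, -7, -3]
Leading coefficient a_n = 2
Ratios |a_i/a_n|: 1/2, 0, 7/2, 3/2
Maximum ratio: 7/2
Cauchy's bound: |r| <= 1 + 7/2 = 9/2

Upper bound = 9/2


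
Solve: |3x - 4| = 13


An absolute value equation |expr| = 13 gives two cases:
Case 1: 3x - 4 = 13
  3x = 17, so x = 17/3
Case 2: 3x - 4 = -13
  3x = -9, so x = -3

x = -3, x = 17/3


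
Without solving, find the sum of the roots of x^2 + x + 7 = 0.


By Vieta's formulas for ax^2 + bx + c = 0:
  Sum of roots = -b/a
  Product of roots = c/a

Here a = 1, b = 1, c = 7
Sum = -(1)/1 = -1
Product = 7/1 = 7

Sum = -1


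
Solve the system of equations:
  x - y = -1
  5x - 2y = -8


Using Cramer's rule:
Determinant D = (1)(-2) - (5)(-1) = -2 + 5 = 3
Dx = (-1)(-2) - (-8)(-1) = 2 - 8 = -6
Dy = (1)(-8) - (5)(-1) = -8 + 5 = -3
x = Dx/D = -6/3 = -2
y = Dy/D = -3/3 = -1

x = -2, y = -1


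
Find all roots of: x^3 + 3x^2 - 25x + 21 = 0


Let p(x) = x^3 + 3x^2 - 25x + 21. By the rational root theorem (leading coefficient 1), any rational root is an integer divisor of 21: try ±1, ±2, ... in turn.
Test x = 1: value = 0 ✓, so (x - 1) is a factor.
Synthetic division by (x - 1): bring down 1; 1(1) + 3 = 4; 4(1) - 25 = -21; (-21)(1) + 21 = 0 → quotient x^2 + 4x - 21, remainder 0.
Solve the quadratic x^2 + 4x - 21 = 0: discriminant = 4^2 - 4(1)(-21) = 16 + 84 = 100.
sqrt(100) = 10, so x = (-4 ± 10)/2: x = 3 or x = -7.
Collecting all roots found:

x = -7, x = 1, x = 3


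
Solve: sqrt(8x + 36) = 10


Square both sides: 8x + 36 = 10^2 = 100
8x = 100 - 36 = 64
x = 8
Check: sqrt(8*8 + 36) = sqrt(100) = 10 ✓

x = 8


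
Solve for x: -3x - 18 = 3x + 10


Starting with: -3x - 18 = 3x + 10
Move all x terms to left: (-3 - 3)x = 10 + 18
Simplify: -6x = 28
Divide both sides by -6: x = -14/3

x = -14/3


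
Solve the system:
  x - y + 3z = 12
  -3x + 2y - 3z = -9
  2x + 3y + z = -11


Using Cramer's rule. Expand each determinant along the first row.
D  = 1*[2*1 - (-3)*3] - (-1)*[(-3)*1 - (-3)*2] + 3*[(-3)*3 - 2*2]
  = 1*(11) - (-1)*(3) + 3*(-13) = -25
Dx = 12*[2*1 - (-3)*3] - (-1)*[(-9)*1 - (-3)*(-11)] + 3*[(-9)*3 - 2*(-11)]
  = 12*(11) - (-1)*(-42) + 3*(-5) = 75
Dy = 1*[(-9)*1 - (-3)*(-11)] - 12*[(-3)*1 - (-3)*2] + 3*[(-3)*(-11) - (-9)*2]
  = 1*(-42) - 12*(3) + 3*(51) = 75
Dz = 1*[2*(-11) - (-9)*3] - (-1)*[(-3)*(-11) - (-9)*2] + 12*[(-3)*3 - 2*2]
  = 1*(5) - (-1)*(51) + 12*(-13) = -100
x = Dx/D = 75/-25 = -3, y = Dy/D = 75/-25 = -3, z = Dz/D = -100/-25 = 4
Check eq1: (1)(-3) + (-1)(-3) + (3)(4) = 12 = 12 ✓
Check eq2: (-3)(-3) + (2)(-3) + (-3)(4) = -9 = -9 ✓
Check eq3: (2)(-3) + (3)(-3) + (1)(4) = -11 = -11 ✓

x = -3, y = -3, z = 4


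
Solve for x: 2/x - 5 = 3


Subtract -5 from both sides: 2/x = 8
Multiply both sides by x: 2 = 8 * x
Divide by 8: x = 1/4

x = 1/4


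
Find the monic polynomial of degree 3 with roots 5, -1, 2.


A monic polynomial with roots 5, -1, 2 is:
p(x) = (x - 5)(x + 1)(x - 2)
After multiplying by (x - 5): x - 5
After multiplying by (x + 1): x^2 - 4x - 5
After multiplying by (x - 2): x^3 - 6x^2 + 3x + 10

x^3 - 6x^2 + 3x + 10


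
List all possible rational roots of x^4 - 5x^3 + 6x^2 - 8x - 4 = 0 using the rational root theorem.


Rational root theorem: possible roots are ±p/q where:
  p divides the constant term (-4): p ∈ {1, 2, 4}
  q divides the leading coefficient (1): q ∈ {1}

All possible rational roots: -4, -2, -1, 1, 2, 4

-4, -2, -1, 1, 2, 4


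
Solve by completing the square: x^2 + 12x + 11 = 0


Start: x^2 + 12x + 11 = 0
Move constant: x^2 + 12x = -11
Half of 12 is 6, squared is 36
Add 36 to both sides: x^2 + 12x + 36 = 25
(x + 6)^2 = 25
x + 6 = ±5
x = -6 + 5 = -1 or x = -6 - 5 = -11

x = -11, x = -1


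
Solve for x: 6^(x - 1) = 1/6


Express both sides with the same base.
1/6 = 6^(-1)
Since the bases match, equate exponents: x - 1 = -1
So x = -1 - (-1) = 0

x = 0


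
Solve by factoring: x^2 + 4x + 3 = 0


We need two numbers that multiply to 3 and add to 4.
Those numbers are 3 and 1 (since 3 * 1 = 3 and 3 + 1 = 4).
So x^2 + 4x + 3 = (x + 3)(x + 1) = 0
Setting each factor to zero: x = -3 or x = -1

x = -3, x = -1


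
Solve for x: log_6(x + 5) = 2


Convert to exponential form: x + 5 = 6^2 = 36
x = 36 - 5 = 31
Check: log_6(31 + 5) = log_6(36) = log_6(36) = 2 ✓

x = 31


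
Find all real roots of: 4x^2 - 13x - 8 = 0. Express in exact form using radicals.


Using the quadratic formula: x = (-b ± sqrt(b^2 - 4ac)) / (2a)
Here a = 4, b = -13, c = -8
Discriminant = b^2 - 4ac = (-13)^2 - 4(4)(-8) = 169 + 128 = 297
Since discriminant = 297 > 0, there are two real roots.
x = (13 ± 3*sqrt(33)) / 8
Numerically: x ≈ 3.7792 or x ≈ -0.5292

x = (13 + 3*sqrt(33)) / 8 or x = (13 - 3*sqrt(33)) / 8


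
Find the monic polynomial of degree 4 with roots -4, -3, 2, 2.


A monic polynomial with roots -4, -3, 2, 2 is:
p(x) = (x + 4)(x + 3)(x - 2)(x - 2)
After multiplying by (x + 4): x + 4
After multiplying by (x + 3): x^2 + 7x + 12
After multiplying by (x - 2): x^3 + 5x^2 - 2x - 24
After multiplying by (x - 2): x^4 + 3x^3 - 12x^2 - 20x + 48

x^4 + 3x^3 - 12x^2 - 20x + 48


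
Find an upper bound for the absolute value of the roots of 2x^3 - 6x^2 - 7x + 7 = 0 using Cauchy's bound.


Cauchy's bound: all roots r satisfy |r| <= 1 + max(|a_i/a_n|) for i = 0,...,n-1
where a_n is the leading coefficient.

Coefficients: [2, -6, -7, 7]
Leading coefficient a_n = 2
Ratios |a_i/a_n|: 3, 7/2, 7/2
Maximum ratio: 7/2
Cauchy's bound: |r| <= 1 + 7/2 = 9/2

Upper bound = 9/2


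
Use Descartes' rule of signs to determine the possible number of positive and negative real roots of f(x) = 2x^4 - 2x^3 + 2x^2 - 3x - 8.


Descartes' rule of signs:

For positive roots, count sign changes in f(x) = 2x^4 - 2x^3 + 2x^2 - 3x - 8:
Signs of coefficients: +, -, +, -, -
Number of sign changes: 3
Possible positive real roots: 3, 1

For negative roots, examine f(-x) = 2x^4 + 2x^3 + 2x^2 + 3x - 8:
Signs of coefficients: +, +, +, +, -
Number of sign changes: 1
Possible negative real roots: 1

Positive roots: 3 or 1; Negative roots: 1


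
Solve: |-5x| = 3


An absolute value equation |expr| = 3 gives two cases:
Case 1: -5x = 3
  -5x = 3, so x = -3/5
Case 2: -5x = -3
  -5x = -3, so x = 3/5

x = -3/5, x = 3/5


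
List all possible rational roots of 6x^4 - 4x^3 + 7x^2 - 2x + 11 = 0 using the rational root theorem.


Rational root theorem: possible roots are ±p/q where:
  p divides the constant term (11): p ∈ {1, 11}
  q divides the leading coefficient (6): q ∈ {1, 2, 3, 6}

All possible rational roots: -11, -11/2, -11/3, -11/6, -1, -1/2, -1/3, -1/6, 1/6, 1/3, 1/2, 1, 11/6, 11/3, 11/2, 11

-11, -11/2, -11/3, -11/6, -1, -1/2, -1/3, -1/6, 1/6, 1/3, 1/2, 1, 11/6, 11/3, 11/2, 11


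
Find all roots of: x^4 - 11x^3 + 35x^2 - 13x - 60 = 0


Let p(x) = x^4 - 11x^3 + 35x^2 - 13x - 60. By the rational root theorem (leading coefficient 1), any rational root is an integer divisor of 60: try ±1, ±2, ... in turn.
Test x = 1: value = -48 ≠ 0.
Test x = -1: value = 0 ✓, so (x + 1) is a factor.
Synthetic division by (x + 1): bring down 1; 1(-1) - 11 = -12; (-12)(-1) + 35 = 47; 47(-1) - 13 = -60; (-60)(-1) - 60 = 0 → quotient x^3 - 12x^2 + 47x - 60, remainder 0.
Continue with the quotient x^3 - 12x^2 + 47x - 60 (candidates must divide 60; re-test x = -1 first in case it repeats).
Test x = -1: value = -120 ≠ 0.
Test x = 2: value = -6 ≠ 0.
Test x = -2: value = -210 ≠ 0.
Test x = 3: value = 0 ✓, so (x - 3) is a factor.
Synthetic division by (x - 3): bring down 1; 1(3) - 12 = -9; (-9)(3) + 47 = 20; 20(3) - 60 = 0 → quotient x^2 - 9x + 20, remainder 0.
Solve the quadratic x^2 - 9x + 20 = 0: discriminant = (-9)^2 - 4(1)(20) = 81 - 80 = 1.
sqrt(1) = 1, so x = (9 ± 1)/2: x = 5 or x = 4.
Collecting all roots found:

x = -1, x = 3, x = 4, x = 5


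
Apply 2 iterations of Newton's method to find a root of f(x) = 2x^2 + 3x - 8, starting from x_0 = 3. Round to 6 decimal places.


Newton's method: x_(n+1) = x_n - f(x_n)/f'(x_n)
f(x) = 2x^2 + 3x - 8
f'(x) = 4x + 3

Iteration 1:
  f(3.000000) = 19.000000
  f'(3.000000) = 15.000000
  x_1 = 3.000000 - (19.000000)/(15.000000) = 1.733333

Iteration 2:
  f(1.733333) = 3.208889
  f'(1.733333) = 9.933333
  x_2 = 1.733333 - (3.208889)/(9.933333) = 1.410291

x_2 = 1.410291


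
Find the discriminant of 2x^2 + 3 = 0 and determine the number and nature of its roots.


For ax^2 + bx + c = 0, discriminant D = b^2 - 4ac
Here a = 2, b = 0, c = 3
D = (0)^2 - 4(2)(3) = 0 - 24 = -24

D = -24 < 0
The equation has no real roots (2 complex conjugate roots).

Discriminant = -24, no real roots (2 complex conjugate roots)


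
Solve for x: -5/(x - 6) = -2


Multiply both sides by (x - 6): -5 = -2(x - 6)
Distribute: -5 = -2x + 12
-2x = -5 - 12 = -17
x = 17/2

x = 17/2


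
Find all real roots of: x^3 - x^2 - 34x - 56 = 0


Let p(x) = x^3 - x^2 - 34x - 56. By the rational root theorem (leading coefficient 1), any rational root is an integer divisor of 56: try ±1, ±2, ... in turn.
Test x = 1: value = -90 ≠ 0.
Test x = -1: value = -24 ≠ 0.
Test x = 2: value = -120 ≠ 0.
Test x = -2: value = 0 ✓, so (x + 2) is a factor.
Synthetic division by (x + 2): bring down 1; 1(-2) - 1 = -3; (-3)(-2) - 34 = -28; (-28)(-2) - 56 = 0 → quotient x^2 - 3x - 28, remainder 0.
Solve the quadratic x^2 - 3x - 28 = 0: discriminant = (-3)^2 - 4(1)(-28) = 9 + 112 = 121.
sqrt(121) = 11, so x = (3 ± 11)/2: x = 7 or x = -4.

x = -4, x = -2, x = 7


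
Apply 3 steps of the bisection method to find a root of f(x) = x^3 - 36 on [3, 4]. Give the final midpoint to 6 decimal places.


f(x) = x^3 - 36
f(3) = -9 < 0
f(4) = 28 > 0

Step 1: midpoint = (3.000000 + 4.000000)/2 = 3.500000
  f(3.500000) = 6.875000
  f(mid) > 0, so root is in [3.000000, 3.500000]

Step 2: midpoint = (3.000000 + 3.500000)/2 = 3.250000
  f(3.250000) = -1.671875
  f(mid) < 0, so root is in [3.250000, 3.500000]

Step 3: midpoint = (3.250000 + 3.500000)/2 = 3.375000
  f(3.375000) = 2.443359
  f(mid) > 0, so root is in [3.250000, 3.375000]

midpoint = 3.375000


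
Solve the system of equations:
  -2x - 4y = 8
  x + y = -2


Using Cramer's rule:
Determinant D = (-2)(1) - (1)(-4) = -2 + 4 = 2
Dx = (8)(1) - (-2)(-4) = 8 - 8 = 0
Dy = (-2)(-2) - (1)(8) = 4 - 8 = -4
x = Dx/D = 0/2 = 0
y = Dy/D = -4/2 = -2

x = 0, y = -2


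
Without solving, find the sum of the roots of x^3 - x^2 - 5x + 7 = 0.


By Vieta's formulas for x^3 + bx^2 + cx + d = 0:
  r1 + r2 + r3 = -b/a = 1
  r1*r2 + r1*r3 + r2*r3 = c/a = -5
  r1*r2*r3 = -d/a = -7


Sum = 1


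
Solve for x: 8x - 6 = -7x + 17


Starting with: 8x - 6 = -7x + 17
Move all x terms to left: (8 + 7)x = 17 + 6
Simplify: 15x = 23
Divide both sides by 15: x = 23/15

x = 23/15


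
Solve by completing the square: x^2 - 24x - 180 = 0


Start: x^2 - 24x - 180 = 0
Move constant: x^2 - 24x = 180
Half of -24 is -12, squared is 144
Add 144 to both sides: x^2 - 24x + 144 = 324
(x - 12)^2 = 324
x - 12 = ±18
x = 12 + 18 = 30 or x = 12 - 18 = -6

x = -6, x = 30


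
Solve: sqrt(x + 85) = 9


Square both sides: x + 85 = 9^2 = 81
x = 81 - 85 = -4
x = -4
Check: sqrt(1*(-4) + 85) = sqrt(81) = 9 ✓

x = -4


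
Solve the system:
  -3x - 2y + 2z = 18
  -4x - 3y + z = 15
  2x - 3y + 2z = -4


Using Cramer's rule. Expand each determinant along the first row.
D  = (-3)*[(-3)*2 - 1*(-3)] - (-2)*[(-4)*2 - 1*2] + 2*[(-4)*(-3) - (-3)*2]
  = (-3)*(-3) - (-2)*(-10) + 2*(18) = 25
Dx = 18*[(-3)*2 - 1*(-3)] - (-2)*[15*2 - 1*(-4)] + 2*[15*(-3) - (-3)*(-4)]
  = 18*(-3) - (-2)*(34) + 2*(-57) = -100
Dy = (-3)*[15*2 - 1*(-4)] - 18*[(-4)*2 - 1*2] + 2*[(-4)*(-4) - 15*2]
  = (-3)*(34) - 18*(-10) + 2*(-14) = 50
Dz = (-3)*[(-3)*(-4) - 15*(-3)] - (-2)*[(-4)*(-4) - 15*2] + 18*[(-4)*(-3) - (-3)*2]
  = (-3)*(57) - (-2)*(-14) + 18*(18) = 125
x = Dx/D = -100/25 = -4, y = Dy/D = 50/25 = 2, z = Dz/D = 125/25 = 5
Check eq1: (-3)(-4) + (-2)(2) + (2)(5) = 18 = 18 ✓
Check eq2: (-4)(-4) + (-3)(2) + (1)(5) = 15 = 15 ✓
Check eq3: (2)(-4) + (-3)(2) + (2)(5) = -4 = -4 ✓

x = -4, y = 2, z = 5


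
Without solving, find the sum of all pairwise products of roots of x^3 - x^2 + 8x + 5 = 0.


By Vieta's formulas for x^3 + bx^2 + cx + d = 0:
  r1 + r2 + r3 = -b/a = 1
  r1*r2 + r1*r3 + r2*r3 = c/a = 8
  r1*r2*r3 = -d/a = -5


Sum of pairwise products = 8


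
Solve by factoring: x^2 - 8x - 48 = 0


We need two numbers that multiply to -48 and add to -8.
Those numbers are -12 and 4 (since (-12) * 4 = -48 and (-12) + 4 = -8).
So x^2 - 8x - 48 = (x - 12)(x + 4) = 0
Setting each factor to zero: x = 12 or x = -4

x = -4, x = 12


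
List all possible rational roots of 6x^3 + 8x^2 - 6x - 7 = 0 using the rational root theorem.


Rational root theorem: possible roots are ±p/q where:
  p divides the constant term (-7): p ∈ {1, 7}
  q divides the leading coefficient (6): q ∈ {1, 2, 3, 6}

All possible rational roots: -7, -7/2, -7/3, -7/6, -1, -1/2, -1/3, -1/6, 1/6, 1/3, 1/2, 1, 7/6, 7/3, 7/2, 7

-7, -7/2, -7/3, -7/6, -1, -1/2, -1/3, -1/6, 1/6, 1/3, 1/2, 1, 7/6, 7/3, 7/2, 7


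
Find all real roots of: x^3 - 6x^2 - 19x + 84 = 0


Let p(x) = x^3 - 6x^2 - 19x + 84. By the rational root theorem (leading coefficient 1), any rational root is an integer divisor of 84: try ±1, ±2, ... in turn.
Test x = 1: value = 60 ≠ 0.
Test x = -1: value = 96 ≠ 0.
Test x = 2: value = 30 ≠ 0.
Test x = -2: value = 90 ≠ 0.
Test x = 3: value = 0 ✓, so (x - 3) is a factor.
Synthetic division by (x - 3): bring down 1; 1(3) - 6 = -3; (-3)(3) - 19 = -28; (-28)(3) + 84 = 0 → quotient x^2 - 3x - 28, remainder 0.
Solve the quadratic x^2 - 3x - 28 = 0: discriminant = (-3)^2 - 4(1)(-28) = 9 + 112 = 121.
sqrt(121) = 11, so x = (3 ± 11)/2: x = 7 or x = -4.

x = -4, x = 3, x = 7


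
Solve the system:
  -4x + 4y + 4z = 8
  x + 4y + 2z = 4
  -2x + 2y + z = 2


Using Cramer's rule. Expand each determinant along the first row.
D  = (-4)*[4*1 - 2*2] - 4*[1*1 - 2*(-2)] + 4*[1*2 - 4*(-2)]
  = (-4)*(0) - 4*(5) + 4*(10) = 20
Dx = 8*[4*1 - 2*2] - 4*[4*1 - 2*2] + 4*[4*2 - 4*2]
  = 8*(0) - 4*(0) + 4*(0) = 0
Dy = (-4)*[4*1 - 2*2] - 8*[1*1 - 2*(-2)] + 4*[1*2 - 4*(-2)]
  = (-4)*(0) - 8*(5) + 4*(10) = 0
Dz = (-4)*[4*2 - 4*2] - 4*[1*2 - 4*(-2)] + 8*[1*2 - 4*(-2)]
  = (-4)*(0) - 4*(10) + 8*(10) = 40
x = Dx/D = 0/20 = 0, y = Dy/D = 0/20 = 0, z = Dz/D = 40/20 = 2
Check eq1: (-4)(0) + (4)(0) + (4)(2) = 8 = 8 ✓
Check eq2: (1)(0) + (4)(0) + (2)(2) = 4 = 4 ✓
Check eq3: (-2)(0) + (2)(0) + (1)(2) = 2 = 2 ✓

x = 0, y = 0, z = 2


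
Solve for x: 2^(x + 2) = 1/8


Express both sides with the same base.
1/8 = 2^(-3)
Since the bases match, equate exponents: x + 2 = -3
So x = -3 - (2) = -5

x = -5


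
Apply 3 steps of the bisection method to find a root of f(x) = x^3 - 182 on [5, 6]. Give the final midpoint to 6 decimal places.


f(x) = x^3 - 182
f(5) = -57 < 0
f(6) = 34 > 0

Step 1: midpoint = (5.000000 + 6.000000)/2 = 5.500000
  f(5.500000) = -15.625000
  f(mid) < 0, so root is in [5.500000, 6.000000]

Step 2: midpoint = (5.500000 + 6.000000)/2 = 5.750000
  f(5.750000) = 8.109375
  f(mid) > 0, so root is in [5.500000, 5.750000]

Step 3: midpoint = (5.500000 + 5.750000)/2 = 5.625000
  f(5.625000) = -4.021484
  f(mid) < 0, so root is in [5.625000, 5.750000]

midpoint = 5.625000


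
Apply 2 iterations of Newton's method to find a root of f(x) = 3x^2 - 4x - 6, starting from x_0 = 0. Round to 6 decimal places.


Newton's method: x_(n+1) = x_n - f(x_n)/f'(x_n)
f(x) = 3x^2 - 4x - 6
f'(x) = 6x - 4

Iteration 1:
  f(0.000000) = -6.000000
  f'(0.000000) = -4.000000
  x_1 = 0.000000 - (-6.000000)/(-4.000000) = -1.500000

Iteration 2:
  f(-1.500000) = 6.750000
  f'(-1.500000) = -13.000000
  x_2 = -1.500000 - (6.750000)/(-13.000000) = -0.980769

x_2 = -0.980769


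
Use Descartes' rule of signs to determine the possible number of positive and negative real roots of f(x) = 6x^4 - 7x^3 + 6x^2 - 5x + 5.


Descartes' rule of signs:

For positive roots, count sign changes in f(x) = 6x^4 - 7x^3 + 6x^2 - 5x + 5:
Signs of coefficients: +, -, +, -, +
Number of sign changes: 4
Possible positive real roots: 4, 2, 0

For negative roots, examine f(-x) = 6x^4 + 7x^3 + 6x^2 + 5x + 5:
Signs of coefficients: +, +, +, +, +
Number of sign changes: 0
Possible negative real roots: 0

Positive roots: 4 or 2 or 0; Negative roots: 0


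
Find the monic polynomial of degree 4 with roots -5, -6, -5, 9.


A monic polynomial with roots -5, -6, -5, 9 is:
p(x) = (x + 5)(x + 6)(x + 5)(x - 9)
After multiplying by (x + 5): x + 5
After multiplying by (x + 6): x^2 + 11x + 30
After multiplying by (x + 5): x^3 + 16x^2 + 85x + 150
After multiplying by (x - 9): x^4 + 7x^3 - 59x^2 - 615x - 1350

x^4 + 7x^3 - 59x^2 - 615x - 1350


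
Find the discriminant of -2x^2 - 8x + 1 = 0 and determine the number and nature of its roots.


For ax^2 + bx + c = 0, discriminant D = b^2 - 4ac
Here a = -2, b = -8, c = 1
D = (-8)^2 - 4(-2)(1) = 64 + 8 = 72

D = 72 > 0 but not a perfect square
The equation has 2 distinct real irrational roots.

Discriminant = 72, 2 distinct real irrational roots


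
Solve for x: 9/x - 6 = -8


Subtract -6 from both sides: 9/x = -2
Multiply both sides by x: 9 = -2 * x
Divide by -2: x = -9/2

x = -9/2


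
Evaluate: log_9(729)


We need the exponent such that 9^? = 729
9^3 = 729
Therefore log_9(729) = 3

3


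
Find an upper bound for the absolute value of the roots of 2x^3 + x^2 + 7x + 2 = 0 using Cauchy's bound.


Cauchy's bound: all roots r satisfy |r| <= 1 + max(|a_i/a_n|) for i = 0,...,n-1
where a_n is the leading coefficient.

Coefficients: [2, 1, 7, 2]
Leading coefficient a_n = 2
Ratios |a_i/a_n|: 1/2, 7/2, 1
Maximum ratio: 7/2
Cauchy's bound: |r| <= 1 + 7/2 = 9/2

Upper bound = 9/2


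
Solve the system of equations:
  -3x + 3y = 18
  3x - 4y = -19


Using Cramer's rule:
Determinant D = (-3)(-4) - (3)(3) = 12 - 9 = 3
Dx = (18)(-4) - (-19)(3) = -72 + 57 = -15
Dy = (-3)(-19) - (3)(18) = 57 - 54 = 3
x = Dx/D = -15/3 = -5
y = Dy/D = 3/3 = 1

x = -5, y = 1


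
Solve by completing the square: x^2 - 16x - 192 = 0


Start: x^2 - 16x - 192 = 0
Move constant: x^2 - 16x = 192
Half of -16 is -8, squared is 64
Add 64 to both sides: x^2 - 16x + 64 = 256
(x - 8)^2 = 256
x - 8 = ±16
x = 8 + 16 = 24 or x = 8 - 16 = -8

x = -8, x = 24


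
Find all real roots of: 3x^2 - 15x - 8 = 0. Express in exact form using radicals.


Using the quadratic formula: x = (-b ± sqrt(b^2 - 4ac)) / (2a)
Here a = 3, b = -15, c = -8
Discriminant = b^2 - 4ac = (-15)^2 - 4(3)(-8) = 225 + 96 = 321
Since discriminant = 321 > 0, there are two real roots.
x = (15 ± sqrt(321)) / 6
Numerically: x ≈ 5.4861 or x ≈ -0.4861

x = (15 + sqrt(321)) / 6 or x = (15 - sqrt(321)) / 6


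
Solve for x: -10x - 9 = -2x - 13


Starting with: -10x - 9 = -2x - 13
Move all x terms to left: (-10 + 2)x = -13 + 9
Simplify: -8x = -4
Divide both sides by -8: x = 1/2

x = 1/2


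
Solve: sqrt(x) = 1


Square both sides: x = 1^2 = 1
x = 1 - 0 = 1
x = 1
Check: sqrt(1*1 + 0) = sqrt(1) = 1 ✓

x = 1


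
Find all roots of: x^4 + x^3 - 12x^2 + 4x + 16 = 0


Let p(x) = x^4 + x^3 - 12x^2 + 4x + 16. By the rational root theorem (leading coefficient 1), any rational root is an integer divisor of 16: try ±1, ±2, ... in turn.
Test x = 1: value = 10 ≠ 0.
Test x = -1: value = 0 ✓, so (x + 1) is a factor.
Synthetic division by (x + 1): bring down 1; 1(-1) + 1 = 0; 0(-1) - 12 = -12; (-12)(-1) + 4 = 16; 16(-1) + 16 = 0 → quotient x^3 - 12x + 16, remainder 0.
Continue with the quotient x^3 - 12x + 16 (candidates must divide 16; re-test x = -1 first in case it repeats).
Test x = -1: value = 27 ≠ 0.
Test x = 2: value = 0 ✓, so (x - 2) is a factor.
Synthetic division by (x - 2): bring down 1; 1(2) + 0 = 2; 2(2) - 12 = -8; (-8)(2) + 16 = 0 → quotient x^2 + 2x - 8, remainder 0.
Solve the quadratic x^2 + 2x - 8 = 0: discriminant = 2^2 - 4(1)(-8) = 4 + 32 = 36.
sqrt(36) = 6, so x = (-2 ± 6)/2: x = 2 or x = -4.
Collecting all roots found:

x = -4, x = -1, x = 2 (multiplicity 2)


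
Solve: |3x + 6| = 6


An absolute value equation |expr| = 6 gives two cases:
Case 1: 3x + 6 = 6
  3x = 0, so x = 0
Case 2: 3x + 6 = -6
  3x = -12, so x = -4

x = -4, x = 0


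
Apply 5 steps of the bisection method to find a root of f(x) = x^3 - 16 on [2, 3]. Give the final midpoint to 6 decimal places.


f(x) = x^3 - 16
f(2) = -8 < 0
f(3) = 11 > 0

Step 1: midpoint = (2.000000 + 3.000000)/2 = 2.500000
  f(2.500000) = -0.375000
  f(mid) < 0, so root is in [2.500000, 3.000000]

Step 2: midpoint = (2.500000 + 3.000000)/2 = 2.750000
  f(2.750000) = 4.796875
  f(mid) > 0, so root is in [2.500000, 2.750000]

Step 3: midpoint = (2.500000 + 2.750000)/2 = 2.625000
  f(2.625000) = 2.087891
  f(mid) > 0, so root is in [2.500000, 2.625000]

Step 4: midpoint = (2.500000 + 2.625000)/2 = 2.562500
  f(2.562500) = 0.826416
  f(mid) > 0, so root is in [2.500000, 2.562500]

Step 5: midpoint = (2.500000 + 2.562500)/2 = 2.531250
  f(2.531250) = 0.218292
  f(mid) > 0, so root is in [2.500000, 2.531250]

midpoint = 2.531250


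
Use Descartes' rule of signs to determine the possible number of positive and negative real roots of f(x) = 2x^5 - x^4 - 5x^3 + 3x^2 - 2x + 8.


Descartes' rule of signs:

For positive roots, count sign changes in f(x) = 2x^5 - x^4 - 5x^3 + 3x^2 - 2x + 8:
Signs of coefficients: +, -, -, +, -, +
Number of sign changes: 4
Possible positive real roots: 4, 2, 0

For negative roots, examine f(-x) = -2x^5 - x^4 + 5x^3 + 3x^2 + 2x + 8:
Signs of coefficients: -, -, +, +, +, +
Number of sign changes: 1
Possible negative real roots: 1

Positive roots: 4 or 2 or 0; Negative roots: 1
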